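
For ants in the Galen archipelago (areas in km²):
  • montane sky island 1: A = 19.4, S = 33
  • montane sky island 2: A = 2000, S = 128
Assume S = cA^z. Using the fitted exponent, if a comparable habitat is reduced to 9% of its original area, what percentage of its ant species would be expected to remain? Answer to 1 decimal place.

49.5%

z = ln(128/33) / ln(2000/19.4) = 1.3555 / 4.6356 = 0.2924
S_new/S_old = (A_new/A_old)^z = 0.09^0.2924 = exp(0.2924 × -2.4079) = 0.4945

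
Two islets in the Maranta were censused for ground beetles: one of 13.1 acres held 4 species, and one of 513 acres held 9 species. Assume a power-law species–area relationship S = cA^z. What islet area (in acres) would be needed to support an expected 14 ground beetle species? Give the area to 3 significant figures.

3780 acres

z = ln(9/4) / ln(513/13.1) = 0.8109 / 3.6677 = 0.2211
c = 4 / 13.1^0.2211 = 4 / 1.766 = 2.265
A = (14/2.265)^(1/0.2211) ⇒ ln A = ln(6.182)/0.2211 = 8.2386
A = e^8.2386 ≈ 3784 acres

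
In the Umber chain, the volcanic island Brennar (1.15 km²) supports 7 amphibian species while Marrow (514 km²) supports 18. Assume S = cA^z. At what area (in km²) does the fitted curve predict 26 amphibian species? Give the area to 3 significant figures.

z = ln(18/7) / ln(514/1.15) = 0.9445 / 6.1025 = 0.1548
c = 7 / 1.15^0.1548 = 7 / 1.022 = 6.85
A = (26/6.85)^(1/0.1548) ⇒ ln A = ln(3.796)/0.1548 = 8.6182
A = e^8.6182 ≈ 5531 km²

5530 km²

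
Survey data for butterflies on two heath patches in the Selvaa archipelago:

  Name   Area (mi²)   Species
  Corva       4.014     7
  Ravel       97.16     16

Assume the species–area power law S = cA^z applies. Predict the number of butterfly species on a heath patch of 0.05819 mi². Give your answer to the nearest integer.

2

z = ln(16/7) / ln(97.16/4.014) = 0.8267 / 3.1866 = 0.2594
c = 7 / 4.014^0.2594 = 7 / 1.434 = 4.881
S₃ = 4.881 × 0.05819^0.2594 = 4.881 × 0.4782 ≈ 2.334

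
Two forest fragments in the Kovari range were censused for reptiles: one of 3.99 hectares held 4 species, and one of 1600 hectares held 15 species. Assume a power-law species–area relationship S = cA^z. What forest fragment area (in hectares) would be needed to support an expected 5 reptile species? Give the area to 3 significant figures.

z = ln(15/4) / ln(1600/3.99) = 1.3218 / 5.9940 = 0.2205
c = 4 / 3.99^0.2205 = 4 / 1.357 = 2.948
A = (5/2.948)^(1/0.2205) ⇒ ln A = ln(1.696)/0.2205 = 2.3957
A = e^2.3957 ≈ 10.98 hectares

11.0 hectares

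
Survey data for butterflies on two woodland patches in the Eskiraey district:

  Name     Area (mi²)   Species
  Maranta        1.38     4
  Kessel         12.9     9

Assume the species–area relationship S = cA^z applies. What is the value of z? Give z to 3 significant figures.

0.363

Taking logs: ln S = ln c + z ln A, so z = (ln S₂ − ln S₁)/(ln A₂ − ln A₁).
z = ln(9/4) / ln(12.9/1.38) = ln(2.25) / ln(9.348) = 0.8109 / 2.2351 = 0.3628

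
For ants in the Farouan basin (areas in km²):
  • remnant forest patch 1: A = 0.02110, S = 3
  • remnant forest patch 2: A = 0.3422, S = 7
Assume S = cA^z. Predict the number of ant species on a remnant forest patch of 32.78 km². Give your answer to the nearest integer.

z = ln(7/3) / ln(0.3422/0.0211) = 0.8473 / 2.7861 = 0.3041
c = 3 / 0.0211^0.3041 = 3 / 0.3093 = 9.699
S₃ = 9.699 × 32.78^0.3041 = 9.699 × 2.89 ≈ 28.03

28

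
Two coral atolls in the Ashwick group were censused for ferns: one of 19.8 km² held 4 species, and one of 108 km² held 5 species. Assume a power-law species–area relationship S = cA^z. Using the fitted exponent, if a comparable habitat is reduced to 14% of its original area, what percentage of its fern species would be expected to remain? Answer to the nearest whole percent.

z = ln(5/4) / ln(108/19.8) = 0.2231 / 1.6964 = 0.1315
S_new/S_old = (A_new/A_old)^z = 0.14^0.1315 = exp(0.1315 × -1.9661) = 0.7721

77%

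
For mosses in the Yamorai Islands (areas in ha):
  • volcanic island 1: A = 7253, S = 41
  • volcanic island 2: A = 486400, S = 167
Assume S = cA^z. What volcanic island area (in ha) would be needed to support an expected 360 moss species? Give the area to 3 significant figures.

4850000 ha

z = ln(167/41) / ln(486400/7253) = 1.4044 / 4.2056 = 0.3339
c = 41 / 7253^0.3339 = 41 / 19.46 = 2.107
A = (360/2.107)^(1/0.3339) ⇒ ln A = ln(170.9)/0.3339 = 15.3949
A = e^15.3949 ≈ 4852157 ha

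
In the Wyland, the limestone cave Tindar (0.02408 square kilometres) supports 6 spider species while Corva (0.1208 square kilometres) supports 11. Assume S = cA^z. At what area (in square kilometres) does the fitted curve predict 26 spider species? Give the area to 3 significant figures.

z = ln(11/6) / ln(0.1208/0.02408) = 0.6061 / 1.6128 = 0.3758
c = 6 / 0.02408^0.3758 = 6 / 0.2465 = 24.34
A = (26/24.34)^(1/0.3758) ⇒ ln A = ln(1.068)/0.3758 = 0.1751
A = e^0.1751 ≈ 1.191 square kilometres

1.19 square kilometres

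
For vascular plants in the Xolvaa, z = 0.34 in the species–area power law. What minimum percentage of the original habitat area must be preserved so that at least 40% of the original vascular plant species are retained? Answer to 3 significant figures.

Need (A_new/A_old)^0.34 = 0.4, so A_new/A_old = 0.4^(1/0.34) = 0.4^2.941
ln(A_new/A_old) = ln 0.4 / 0.34 = -0.9163 / 0.34 = -2.6950
A_new/A_old = e^-2.6950 ≈ 0.06754

6.75%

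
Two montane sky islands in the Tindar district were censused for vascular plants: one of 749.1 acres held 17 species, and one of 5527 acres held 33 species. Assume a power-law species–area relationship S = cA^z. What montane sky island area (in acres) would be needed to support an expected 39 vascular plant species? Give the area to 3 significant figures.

9140 acres

z = ln(33/17) / ln(5527/749.1) = 0.6633 / 1.9985 = 0.3319
c = 17 / 749.1^0.3319 = 17 / 8.996 = 1.89
A = (39/1.89)^(1/0.3319) ⇒ ln A = ln(20.64)/0.3319 = 9.1207
A = e^9.1207 ≈ 9143 acres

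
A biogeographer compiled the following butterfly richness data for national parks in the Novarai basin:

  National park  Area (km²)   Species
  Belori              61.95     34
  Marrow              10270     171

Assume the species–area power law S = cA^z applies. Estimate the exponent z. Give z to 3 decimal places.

0.316

Taking logs: ln S = ln c + z ln A, so z = (ln S₂ − ln S₁)/(ln A₂ − ln A₁).
z = ln(171/34) / ln(10270/61.95) = ln(5.029) / ln(165.8) = 1.6153 / 5.1107 = 0.3161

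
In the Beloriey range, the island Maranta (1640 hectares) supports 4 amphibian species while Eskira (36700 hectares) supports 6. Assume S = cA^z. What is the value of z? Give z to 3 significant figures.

Taking logs: ln S = ln c + z ln A, so z = (ln S₂ − ln S₁)/(ln A₂ − ln A₁).
z = ln(6/4) / ln(36700/1640) = ln(1.5) / ln(22.38) = 0.4055 / 3.1081 = 0.1305

0.130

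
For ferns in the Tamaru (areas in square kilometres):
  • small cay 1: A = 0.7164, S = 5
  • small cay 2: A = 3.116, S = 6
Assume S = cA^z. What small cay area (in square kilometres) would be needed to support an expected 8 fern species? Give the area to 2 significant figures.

32 square kilometres

z = ln(6/5) / ln(3.116/0.7164) = 0.1823 / 1.4701 = 0.1240
c = 5 / 0.7164^0.1240 = 5 / 0.9595 = 5.211
A = (8/5.211)^(1/0.1240) ⇒ ln A = ln(1.535)/0.1240 = 3.4561
A = e^3.4561 ≈ 31.69 square kilometres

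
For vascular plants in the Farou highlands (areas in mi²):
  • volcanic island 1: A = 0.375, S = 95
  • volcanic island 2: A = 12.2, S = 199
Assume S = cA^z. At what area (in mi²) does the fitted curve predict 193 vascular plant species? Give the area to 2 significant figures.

z = ln(199/95) / ln(12.2/0.375) = 0.7394 / 3.4823 = 0.2123
c = 95 / 0.375^0.2123 = 95 / 0.812 = 117
A = (193/117)^(1/0.2123) ⇒ ln A = ln(1.65)/0.2123 = 2.3573
A = e^2.3573 ≈ 10.56 mi²

11 mi²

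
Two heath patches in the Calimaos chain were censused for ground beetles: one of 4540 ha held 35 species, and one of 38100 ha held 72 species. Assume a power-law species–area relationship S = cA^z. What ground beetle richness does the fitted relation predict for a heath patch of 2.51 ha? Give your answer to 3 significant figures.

2.75

z = ln(72/35) / ln(38100/4540) = 0.7213 / 2.1273 = 0.3391
c = 35 / 4540^0.3391 = 35 / 17.38 = 2.014
S₃ = 2.014 × 2.51^0.3391 = 2.014 × 1.366 ≈ 2.751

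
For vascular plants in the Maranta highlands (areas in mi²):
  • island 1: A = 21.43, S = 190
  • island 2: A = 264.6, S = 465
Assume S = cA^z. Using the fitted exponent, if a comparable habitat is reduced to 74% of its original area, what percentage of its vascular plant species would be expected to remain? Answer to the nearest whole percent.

90%

z = ln(465/190) / ln(264.6/21.43) = 0.8950 / 2.5134 = 0.3561
S_new/S_old = (A_new/A_old)^z = 0.74^0.3561 = exp(0.3561 × -0.3011) = 0.8983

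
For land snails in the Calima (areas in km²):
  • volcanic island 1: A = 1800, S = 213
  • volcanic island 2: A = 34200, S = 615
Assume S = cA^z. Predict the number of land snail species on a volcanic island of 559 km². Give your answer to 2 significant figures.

z = ln(615/213) / ln(34200/1800) = 1.0603 / 2.9444 = 0.3601
c = 213 / 1800^0.3601 = 213 / 14.87 = 14.33
S₃ = 14.33 × 559^0.3601 = 14.33 × 9.758 ≈ 139.8

140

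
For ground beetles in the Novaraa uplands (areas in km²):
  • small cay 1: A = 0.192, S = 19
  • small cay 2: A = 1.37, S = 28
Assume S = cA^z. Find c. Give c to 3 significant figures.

26.3

z = ln(S₂/S₁) / ln(A₂/A₁) = ln(28/19) / ln(1.37/0.192) = 0.3878 / 1.9651 = 0.1973
c = S₁ / A₁^z = 19 / 0.192^0.1973 = 19 / 0.7221 = 26.31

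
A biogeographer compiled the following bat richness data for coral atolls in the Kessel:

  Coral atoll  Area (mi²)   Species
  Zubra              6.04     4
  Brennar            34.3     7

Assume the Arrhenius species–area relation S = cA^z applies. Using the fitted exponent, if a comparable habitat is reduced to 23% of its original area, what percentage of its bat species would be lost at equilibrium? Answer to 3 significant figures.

37.7%

z = ln(7/4) / ln(34.3/6.04) = 0.5596 / 1.7367 = 0.3222
S_new/S_old = (A_new/A_old)^z = 0.23^0.3222 = exp(0.3222 × -1.4697) = 0.6228
Fraction lost = 1 − 0.6228 = 0.3772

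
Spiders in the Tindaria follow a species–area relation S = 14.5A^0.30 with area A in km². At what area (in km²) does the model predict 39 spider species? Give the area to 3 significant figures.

27.1 km²

39 = 14.5 × A^0.3  ⇒  A^0.3 = 39/14.5 = 2.69
ln A = ln(2.69) / 0.3 = 0.9894 / 0.3 = 3.2980
A = e^3.2980 ≈ 27.06 km²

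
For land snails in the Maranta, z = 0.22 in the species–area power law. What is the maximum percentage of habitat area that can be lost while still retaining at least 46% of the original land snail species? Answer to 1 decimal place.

97.1%

Need (A_new/A_old)^0.22 = 0.46, so A_new/A_old = 0.46^(1/0.22) = 0.46^4.545
ln(A_new/A_old) = ln 0.46 / 0.22 = -0.7765 / 0.22 = -3.5297
A_new/A_old = e^-3.5297 ≈ 0.02931
Fraction that can be lost = 1 − 0.02931 = 0.9707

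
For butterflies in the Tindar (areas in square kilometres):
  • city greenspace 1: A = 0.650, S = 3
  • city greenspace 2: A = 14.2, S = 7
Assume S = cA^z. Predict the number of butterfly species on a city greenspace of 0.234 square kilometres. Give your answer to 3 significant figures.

z = ln(7/3) / ln(14.2/0.65) = 0.8473 / 3.0840 = 0.2747
c = 3 / 0.65^0.2747 = 3 / 0.8884 = 3.377
S₃ = 3.377 × 0.234^0.2747 = 3.377 × 0.671 ≈ 2.266

2.27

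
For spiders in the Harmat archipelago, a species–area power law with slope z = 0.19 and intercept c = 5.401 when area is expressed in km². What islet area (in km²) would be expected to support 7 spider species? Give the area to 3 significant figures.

7 = 5.401 × A^0.19  ⇒  A^0.19 = 7/5.401 = 1.296
ln A = ln(1.296) / 0.19 = 0.2593 / 0.19 = 1.3649
A = e^1.3649 ≈ 3.915 km²

3.92 km²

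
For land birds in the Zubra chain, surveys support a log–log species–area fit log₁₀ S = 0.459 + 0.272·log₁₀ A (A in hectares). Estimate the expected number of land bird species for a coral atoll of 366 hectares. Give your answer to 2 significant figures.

S = 2.877 × 366^0.272 = 2.877 × 4.98 ≈ 14.33

14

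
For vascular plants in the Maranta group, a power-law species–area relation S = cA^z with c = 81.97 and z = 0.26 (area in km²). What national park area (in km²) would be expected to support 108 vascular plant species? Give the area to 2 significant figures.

108 = 81.97 × A^0.26  ⇒  A^0.26 = 108/81.97 = 1.318
ln A = ln(1.318) / 0.26 = 0.2758 / 0.26 = 1.0607
A = e^1.0607 ≈ 2.888 km²

2.9 km²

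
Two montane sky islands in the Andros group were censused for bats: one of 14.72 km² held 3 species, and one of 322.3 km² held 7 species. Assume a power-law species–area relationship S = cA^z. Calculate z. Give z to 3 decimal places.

Taking logs: ln S = ln c + z ln A, so z = (ln S₂ − ln S₁)/(ln A₂ − ln A₁).
z = ln(7/3) / ln(322.3/14.72) = ln(2.333) / ln(21.9) = 0.8473 / 3.0863 = 0.2745

0.275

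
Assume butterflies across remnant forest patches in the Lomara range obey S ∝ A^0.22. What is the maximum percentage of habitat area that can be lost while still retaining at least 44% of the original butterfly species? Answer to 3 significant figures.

Need (A_new/A_old)^0.22 = 0.44, so A_new/A_old = 0.44^(1/0.22) = 0.44^4.545
ln(A_new/A_old) = ln 0.44 / 0.22 = -0.8210 / 0.22 = -3.7317
A_new/A_old = e^-3.7317 ≈ 0.02395
Fraction that can be lost = 1 − 0.02395 = 0.976

97.6%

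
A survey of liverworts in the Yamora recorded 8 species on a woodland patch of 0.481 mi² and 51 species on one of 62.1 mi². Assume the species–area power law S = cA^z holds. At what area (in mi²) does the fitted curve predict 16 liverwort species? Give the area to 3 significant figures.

z = ln(51/8) / ln(62.1/0.481) = 1.8524 / 4.8606 = 0.3811
c = 8 / 0.481^0.3811 = 8 / 0.7566 = 10.57
A = (16/10.57)^(1/0.3811) ⇒ ln A = ln(1.513)/0.3811 = 1.0869
A = e^1.0869 ≈ 2.965 mi²

2.97 mi²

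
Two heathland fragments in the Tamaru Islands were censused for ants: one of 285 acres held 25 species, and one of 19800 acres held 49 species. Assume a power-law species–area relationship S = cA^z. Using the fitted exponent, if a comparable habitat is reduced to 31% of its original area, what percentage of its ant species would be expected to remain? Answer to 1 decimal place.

83.0%

z = ln(49/25) / ln(19800/285) = 0.6729 / 4.2409 = 0.1587
S_new/S_old = (A_new/A_old)^z = 0.31^0.1587 = exp(0.1587 × -1.1712) = 0.8304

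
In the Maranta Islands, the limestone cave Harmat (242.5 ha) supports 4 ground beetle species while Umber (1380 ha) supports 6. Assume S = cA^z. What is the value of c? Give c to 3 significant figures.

z = ln(S₂/S₁) / ln(A₂/A₁) = ln(6/4) / ln(1380/242.5) = 0.4055 / 1.7388 = 0.2332
c = S₁ / A₁^z = 4 / 242.5^0.2332 = 4 / 3.598 = 1.112

1.11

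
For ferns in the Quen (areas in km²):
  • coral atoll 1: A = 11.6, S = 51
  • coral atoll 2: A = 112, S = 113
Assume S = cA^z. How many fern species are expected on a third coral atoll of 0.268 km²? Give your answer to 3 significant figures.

z = ln(113/51) / ln(112/11.6) = 0.7956 / 2.2675 = 0.3509
c = 51 / 11.6^0.3509 = 51 / 2.363 = 21.58
S₃ = 21.58 × 0.268^0.3509 = 21.58 × 0.63 ≈ 13.6

13.6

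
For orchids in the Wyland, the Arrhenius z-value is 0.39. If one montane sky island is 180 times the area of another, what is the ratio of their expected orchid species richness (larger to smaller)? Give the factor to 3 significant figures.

S₂/S₁ = (A₂/A₁)^z = 180^0.39
ln(S₂/S₁) = 0.39 × ln 180 = 0.39 × 5.1930 = 2.0253
S₂/S₁ = e^2.0253 ≈ 7.578

7.58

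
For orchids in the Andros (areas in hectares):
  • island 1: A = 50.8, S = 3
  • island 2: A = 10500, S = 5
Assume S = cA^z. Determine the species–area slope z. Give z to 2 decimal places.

Taking logs: ln S = ln c + z ln A, so z = (ln S₂ − ln S₁)/(ln A₂ − ln A₁).
z = ln(5/3) / ln(10500/50.8) = ln(1.667) / ln(206.7) = 0.5108 / 5.3312 = 0.0958

0.10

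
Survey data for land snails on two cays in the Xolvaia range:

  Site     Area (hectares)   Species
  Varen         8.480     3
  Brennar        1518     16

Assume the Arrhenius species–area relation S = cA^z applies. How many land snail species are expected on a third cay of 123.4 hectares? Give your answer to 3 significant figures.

z = ln(16/3) / ln(1518/8.48) = 1.6740 / 5.1874 = 0.3227
c = 3 / 8.48^0.3227 = 3 / 1.993 = 1.505
S₃ = 1.505 × 123.4^0.3227 = 1.505 × 4.73 ≈ 7.119

7.12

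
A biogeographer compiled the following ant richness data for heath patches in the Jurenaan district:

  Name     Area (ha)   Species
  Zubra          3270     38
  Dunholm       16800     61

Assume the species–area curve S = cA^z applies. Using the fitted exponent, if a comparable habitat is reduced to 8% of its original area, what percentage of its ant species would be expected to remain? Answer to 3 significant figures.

z = ln(61/38) / ln(16800/3270) = 0.4733 / 1.6366 = 0.2892
S_new/S_old = (A_new/A_old)^z = 0.08^0.2892 = exp(0.2892 × -2.5257) = 0.4817

48.2%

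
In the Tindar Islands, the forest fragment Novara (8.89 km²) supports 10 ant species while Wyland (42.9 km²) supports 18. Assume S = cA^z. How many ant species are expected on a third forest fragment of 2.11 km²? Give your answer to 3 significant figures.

z = ln(18/10) / ln(42.9/8.89) = 0.5878 / 1.5739 = 0.3734
c = 10 / 8.89^0.3734 = 10 / 2.261 = 4.422
S₃ = 4.422 × 2.11^0.3734 = 4.422 × 1.322 ≈ 5.844

5.84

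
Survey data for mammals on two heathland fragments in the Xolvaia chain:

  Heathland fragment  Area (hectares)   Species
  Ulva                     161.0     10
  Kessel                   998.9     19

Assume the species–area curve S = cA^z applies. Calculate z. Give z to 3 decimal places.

Taking logs: ln S = ln c + z ln A, so z = (ln S₂ − ln S₁)/(ln A₂ − ln A₁).
z = ln(19/10) / ln(998.9/161) = ln(1.9) / ln(6.204) = 0.6419 / 1.8253 = 0.3517

0.352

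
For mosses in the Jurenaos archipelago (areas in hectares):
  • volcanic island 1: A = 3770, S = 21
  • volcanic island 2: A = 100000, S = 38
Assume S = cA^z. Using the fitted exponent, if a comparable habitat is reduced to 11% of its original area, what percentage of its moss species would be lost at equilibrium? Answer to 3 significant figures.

z = ln(38/21) / ln(100000/3770) = 0.5931 / 3.2781 = 0.1809
S_new/S_old = (A_new/A_old)^z = 0.11^0.1809 = exp(0.1809 × -2.2073) = 0.6708
Fraction lost = 1 − 0.6708 = 0.3292

32.9%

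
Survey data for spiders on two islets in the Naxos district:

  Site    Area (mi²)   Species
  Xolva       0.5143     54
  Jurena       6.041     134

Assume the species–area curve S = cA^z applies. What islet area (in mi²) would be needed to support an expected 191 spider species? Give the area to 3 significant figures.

z = ln(134/54) / ln(6.041/0.5143) = 0.9089 / 2.4635 = 0.3689
c = 54 / 0.5143^0.3689 = 54 / 0.7825 = 69.01
A = (191/69.01)^(1/0.3689) ⇒ ln A = ln(2.768)/0.3689 = 2.7593
A = e^2.7593 ≈ 15.79 mi²

15.8 mi²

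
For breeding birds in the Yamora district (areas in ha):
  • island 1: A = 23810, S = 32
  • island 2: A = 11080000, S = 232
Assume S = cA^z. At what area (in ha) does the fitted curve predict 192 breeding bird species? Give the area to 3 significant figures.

6160000 ha

z = ln(232/32) / ln(11080000/23810) = 1.9810 / 6.1428 = 0.3225
c = 32 / 23810^0.3225 = 32 / 25.79 = 1.241
A = (192/1.241)^(1/0.3225) ⇒ ln A = ln(154.7)/0.3225 = 15.6338
A = e^15.6338 ≈ 6161562 ha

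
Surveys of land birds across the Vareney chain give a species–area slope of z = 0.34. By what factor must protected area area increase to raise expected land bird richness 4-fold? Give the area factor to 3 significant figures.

(A₂/A₁)^0.34 = 4, so A₂/A₁ = 4^(1/0.34) = 4^2.941
ln(A₂/A₁) = ln 4 / 0.34 = 1.3863 / 0.34 = 4.0773
A₂/A₁ = e^4.0773 ≈ 58.99

59.0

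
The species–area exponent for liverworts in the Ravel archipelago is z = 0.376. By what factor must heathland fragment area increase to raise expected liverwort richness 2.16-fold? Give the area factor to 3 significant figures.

7.75

(A₂/A₁)^0.376 = 2.16, so A₂/A₁ = 2.16^(1/0.376) = 2.16^2.66
ln(A₂/A₁) = ln 2.16 / 0.376 = 0.7701 / 0.376 = 2.0482
A₂/A₁ = e^2.0482 ≈ 7.754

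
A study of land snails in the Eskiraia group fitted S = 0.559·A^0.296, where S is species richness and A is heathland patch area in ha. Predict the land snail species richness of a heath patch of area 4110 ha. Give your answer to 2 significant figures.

S = 0.559 × 4110^0.296
ln S = ln 0.559 + 0.296 × ln 4110 = -0.5816 + 0.296 × 8.3212 = 1.8815
S = e^1.8815 ≈ 6.563

6.6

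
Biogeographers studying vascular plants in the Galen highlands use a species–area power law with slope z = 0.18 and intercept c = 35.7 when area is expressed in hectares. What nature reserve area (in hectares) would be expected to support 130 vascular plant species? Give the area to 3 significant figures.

130 = 35.7 × A^0.18  ⇒  A^0.18 = 130/35.7 = 3.641
ln A = ln(3.641) / 0.18 = 1.2924 / 0.18 = 7.1799
A = e^7.1799 ≈ 1313 hectares

1310 hectares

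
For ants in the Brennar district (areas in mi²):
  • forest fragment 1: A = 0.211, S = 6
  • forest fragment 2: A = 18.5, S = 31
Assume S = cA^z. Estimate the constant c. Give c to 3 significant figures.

10.6

z = ln(S₂/S₁) / ln(A₂/A₁) = ln(31/6) / ln(18.5/0.211) = 1.6422 / 4.4737 = 0.3671
c = S₁ / A₁^z = 6 / 0.211^0.3671 = 6 / 0.5649 = 10.62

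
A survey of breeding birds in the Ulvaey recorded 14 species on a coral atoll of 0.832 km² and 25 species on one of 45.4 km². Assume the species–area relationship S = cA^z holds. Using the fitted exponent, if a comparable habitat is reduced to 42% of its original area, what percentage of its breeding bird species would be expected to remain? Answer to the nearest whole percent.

88%

z = ln(25/14) / ln(45.4/0.832) = 0.5798 / 3.9994 = 0.1450
S_new/S_old = (A_new/A_old)^z = 0.42^0.1450 = exp(0.1450 × -0.8675) = 0.8818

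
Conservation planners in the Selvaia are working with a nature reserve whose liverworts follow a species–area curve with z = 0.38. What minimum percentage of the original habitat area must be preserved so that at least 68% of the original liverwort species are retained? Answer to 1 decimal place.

Need (A_new/A_old)^0.38 = 0.68, so A_new/A_old = 0.68^(1/0.38) = 0.68^2.632
ln(A_new/A_old) = ln 0.68 / 0.38 = -0.3857 / 0.38 = -1.0149
A_new/A_old = e^-1.0149 ≈ 0.3624

36.2%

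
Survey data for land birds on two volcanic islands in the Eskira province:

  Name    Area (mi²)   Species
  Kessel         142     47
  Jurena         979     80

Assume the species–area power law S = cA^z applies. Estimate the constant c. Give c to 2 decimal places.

12.00

z = ln(S₂/S₁) / ln(A₂/A₁) = ln(80/47) / ln(979/142) = 0.5319 / 1.9307 = 0.2755
c = S₁ / A₁^z = 47 / 142^0.2755 = 47 / 3.917 = 12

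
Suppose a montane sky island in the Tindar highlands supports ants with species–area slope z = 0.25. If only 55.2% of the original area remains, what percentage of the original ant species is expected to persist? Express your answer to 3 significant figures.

86.2%

S_new/S_old = (A_new/A_old)^z = 0.552^0.25
= exp(0.25 × ln 0.552) = exp(0.25 × -0.5942) = exp(-0.1486) ≈ 0.862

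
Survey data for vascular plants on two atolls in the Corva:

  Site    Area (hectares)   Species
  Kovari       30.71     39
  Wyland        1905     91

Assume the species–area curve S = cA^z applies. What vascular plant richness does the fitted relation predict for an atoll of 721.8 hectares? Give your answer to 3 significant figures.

74.6

z = ln(91/39) / ln(1905/30.71) = 0.8473 / 4.1276 = 0.2053
c = 39 / 30.71^0.2053 = 39 / 2.02 = 19.31
S₃ = 19.31 × 721.8^0.2053 = 19.31 × 3.862 ≈ 74.56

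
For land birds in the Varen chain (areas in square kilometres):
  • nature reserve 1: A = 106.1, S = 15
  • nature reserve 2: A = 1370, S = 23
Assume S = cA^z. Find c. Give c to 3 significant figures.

6.88

z = ln(S₂/S₁) / ln(A₂/A₁) = ln(23/15) / ln(1370/106.1) = 0.4274 / 2.5582 = 0.1671
c = S₁ / A₁^z = 15 / 106.1^0.1671 = 15 / 2.18 = 6.88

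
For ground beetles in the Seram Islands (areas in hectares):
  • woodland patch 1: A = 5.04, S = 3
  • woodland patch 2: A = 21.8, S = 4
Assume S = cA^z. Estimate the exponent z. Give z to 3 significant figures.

0.196

Taking logs: ln S = ln c + z ln A, so z = (ln S₂ − ln S₁)/(ln A₂ − ln A₁).
z = ln(4/3) / ln(21.8/5.04) = ln(1.333) / ln(4.325) = 0.2877 / 1.4645 = 0.1964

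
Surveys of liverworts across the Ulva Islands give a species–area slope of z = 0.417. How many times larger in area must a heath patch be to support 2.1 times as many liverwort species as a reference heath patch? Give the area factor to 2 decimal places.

(A₂/A₁)^0.417 = 2.1, so A₂/A₁ = 2.1^(1/0.417) = 2.1^2.398
ln(A₂/A₁) = ln 2.1 / 0.417 = 0.7419 / 0.417 = 1.7792
A₂/A₁ = e^1.7792 ≈ 5.925

5.93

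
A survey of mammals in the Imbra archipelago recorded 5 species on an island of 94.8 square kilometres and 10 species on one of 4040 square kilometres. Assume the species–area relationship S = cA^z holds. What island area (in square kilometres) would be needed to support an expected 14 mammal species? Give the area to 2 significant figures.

z = ln(10/5) / ln(4040/94.8) = 0.6931 / 3.7522 = 0.1847
c = 5 / 94.8^0.1847 = 5 / 2.318 = 2.157
A = (14/2.157)^(1/0.1847) ⇒ ln A = ln(6.491)/0.1847 = 10.1254
A = e^10.1254 ≈ 24970 square kilometres

25000 square kilometres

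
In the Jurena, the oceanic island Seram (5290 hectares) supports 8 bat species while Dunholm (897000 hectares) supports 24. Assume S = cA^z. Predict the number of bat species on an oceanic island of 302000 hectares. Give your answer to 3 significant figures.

19.0

z = ln(24/8) / ln(897000/5290) = 1.0986 / 5.1332 = 0.2140
c = 8 / 5290^0.2140 = 8 / 6.265 = 1.277
S₃ = 1.277 × 302000^0.2140 = 1.277 × 14.89 ≈ 19.01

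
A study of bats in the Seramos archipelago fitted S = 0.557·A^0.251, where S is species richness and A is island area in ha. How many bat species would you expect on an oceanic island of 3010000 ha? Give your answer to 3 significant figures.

23.5

S = 0.557 × 3010000^0.251 = 0.557 × 42.28 ≈ 23.55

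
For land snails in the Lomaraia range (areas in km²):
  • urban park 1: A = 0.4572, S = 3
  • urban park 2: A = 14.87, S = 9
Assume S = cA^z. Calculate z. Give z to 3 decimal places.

0.316

Taking logs: ln S = ln c + z ln A, so z = (ln S₂ − ln S₁)/(ln A₂ − ln A₁).
z = ln(9/3) / ln(14.87/0.4572) = ln(3) / ln(32.52) = 1.0986 / 3.4820 = 0.3155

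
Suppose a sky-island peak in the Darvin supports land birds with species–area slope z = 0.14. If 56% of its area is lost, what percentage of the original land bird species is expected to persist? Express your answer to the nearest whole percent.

S_new/S_old = (A_new/A_old)^z = 0.44^0.14
= exp(0.14 × ln 0.44) = exp(0.14 × -0.8210) = exp(-0.1149) ≈ 0.8914

89%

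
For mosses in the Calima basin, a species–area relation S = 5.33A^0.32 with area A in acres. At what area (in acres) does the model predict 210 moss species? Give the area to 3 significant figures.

210 = 5.33 × A^0.32  ⇒  A^0.32 = 210/5.33 = 39.4
ln A = ln(39.4) / 0.32 = 3.6738 / 0.32 = 11.4805
A = e^11.4805 ≈ 96808 acres

96800 acres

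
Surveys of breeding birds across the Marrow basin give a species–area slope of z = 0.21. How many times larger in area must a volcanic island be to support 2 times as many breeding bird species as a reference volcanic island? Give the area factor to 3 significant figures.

27.1

(A₂/A₁)^0.21 = 2, so A₂/A₁ = 2^(1/0.21) = 2^4.762
ln(A₂/A₁) = ln 2 / 0.21 = 0.6931 / 0.21 = 3.3007
A₂/A₁ = e^3.3007 ≈ 27.13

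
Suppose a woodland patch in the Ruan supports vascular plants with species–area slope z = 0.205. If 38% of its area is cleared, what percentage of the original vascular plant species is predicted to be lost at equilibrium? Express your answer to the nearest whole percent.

S_new/S_old = (A_new/A_old)^z = 0.62^0.205
= exp(0.205 × ln 0.62) = exp(0.205 × -0.4780) = exp(-0.0980) ≈ 0.9067
Fraction lost = 1 − 0.9067 = 0.09335

9%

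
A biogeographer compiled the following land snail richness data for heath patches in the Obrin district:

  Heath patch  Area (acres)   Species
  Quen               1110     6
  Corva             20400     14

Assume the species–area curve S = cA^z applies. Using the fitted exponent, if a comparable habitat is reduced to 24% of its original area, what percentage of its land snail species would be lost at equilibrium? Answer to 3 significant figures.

z = ln(14/6) / ln(20400/1110) = 0.8473 / 2.9112 = 0.2911
S_new/S_old = (A_new/A_old)^z = 0.24^0.2911 = exp(0.2911 × -1.4271) = 0.6601
Fraction lost = 1 − 0.6601 = 0.3399

34.0%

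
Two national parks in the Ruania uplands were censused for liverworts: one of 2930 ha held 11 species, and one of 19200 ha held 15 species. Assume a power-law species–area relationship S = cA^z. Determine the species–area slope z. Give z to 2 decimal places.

Taking logs: ln S = ln c + z ln A, so z = (ln S₂ − ln S₁)/(ln A₂ − ln A₁).
z = ln(15/11) / ln(19200/2930) = ln(1.364) / ln(6.553) = 0.3102 / 1.8799 = 0.1650

0.16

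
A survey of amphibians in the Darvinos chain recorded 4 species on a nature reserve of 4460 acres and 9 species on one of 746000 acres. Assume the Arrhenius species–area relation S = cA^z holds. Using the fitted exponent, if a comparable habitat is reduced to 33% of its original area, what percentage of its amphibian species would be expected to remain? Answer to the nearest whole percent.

z = ln(9/4) / ln(746000/4460) = 0.8109 / 5.1196 = 0.1584
S_new/S_old = (A_new/A_old)^z = 0.33^0.1584 = exp(0.1584 × -1.1087) = 0.8389

84%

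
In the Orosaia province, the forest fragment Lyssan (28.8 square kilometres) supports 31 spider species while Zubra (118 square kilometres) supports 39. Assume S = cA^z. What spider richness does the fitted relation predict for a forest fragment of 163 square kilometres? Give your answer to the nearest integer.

41

z = ln(39/31) / ln(118/28.8) = 0.2296 / 1.4103 = 0.1628
c = 31 / 28.8^0.1628 = 31 / 1.728 = 17.94
S₃ = 17.94 × 163^0.1628 = 17.94 × 2.291 ≈ 41.11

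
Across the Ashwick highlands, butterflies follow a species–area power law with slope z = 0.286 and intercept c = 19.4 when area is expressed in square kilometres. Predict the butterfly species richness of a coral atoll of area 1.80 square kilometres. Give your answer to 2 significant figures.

S = 19.4 × 1.8^0.286
ln S = ln 19.4 + 0.286 × ln 1.8 = 2.9653 + 0.286 × 0.5878 = 3.1334
S = e^3.1334 ≈ 22.95

23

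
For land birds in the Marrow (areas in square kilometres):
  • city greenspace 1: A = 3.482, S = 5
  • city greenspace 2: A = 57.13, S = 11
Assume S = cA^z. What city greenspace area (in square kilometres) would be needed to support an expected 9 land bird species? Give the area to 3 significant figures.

28.0 square kilometres

z = ln(11/5) / ln(57.13/3.482) = 0.7885 / 2.7977 = 0.2818
c = 5 / 3.482^0.2818 = 5 / 1.421 = 3.518
A = (9/3.518)^(1/0.2818) ⇒ ln A = ln(2.558)/0.2818 = 3.3333
A = e^3.3333 ≈ 28.03 square kilometres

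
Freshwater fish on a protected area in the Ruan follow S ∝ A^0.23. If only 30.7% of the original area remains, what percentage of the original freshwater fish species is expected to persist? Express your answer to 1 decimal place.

S_new/S_old = (A_new/A_old)^z = 0.307^0.23
= exp(0.23 × ln 0.307) = exp(0.23 × -1.1809) = exp(-0.2716) ≈ 0.7622

76.2%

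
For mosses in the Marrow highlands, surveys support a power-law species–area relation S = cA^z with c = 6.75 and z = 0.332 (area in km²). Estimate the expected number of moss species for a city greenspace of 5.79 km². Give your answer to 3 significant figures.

12.1

S = 6.75 × 5.79^0.332 = 6.75 × 1.791 ≈ 12.09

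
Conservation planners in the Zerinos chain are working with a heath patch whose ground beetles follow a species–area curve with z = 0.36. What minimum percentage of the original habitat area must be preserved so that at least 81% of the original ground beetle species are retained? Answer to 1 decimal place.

Need (A_new/A_old)^0.36 = 0.81, so A_new/A_old = 0.81^(1/0.36) = 0.81^2.778
ln(A_new/A_old) = ln 0.81 / 0.36 = -0.2107 / 0.36 = -0.5853
A_new/A_old = e^-0.5853 ≈ 0.5569

55.7%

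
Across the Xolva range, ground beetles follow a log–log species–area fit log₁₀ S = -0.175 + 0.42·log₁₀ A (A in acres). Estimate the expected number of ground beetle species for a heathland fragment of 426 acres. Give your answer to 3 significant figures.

8.50

S = 0.6683 × 426^0.42
ln S = ln 0.6683 + 0.42 × ln 426 = -0.4030 + 0.42 × 6.0544 = 2.1399
S = e^2.1399 ≈ 8.499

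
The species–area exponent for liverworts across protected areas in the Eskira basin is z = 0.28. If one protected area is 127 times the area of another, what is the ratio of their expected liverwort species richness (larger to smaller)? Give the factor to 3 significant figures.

3.88

S₂/S₁ = (A₂/A₁)^z = 127^0.28
ln(S₂/S₁) = 0.28 × ln 127 = 0.28 × 4.8442 = 1.3564
S₂/S₁ = e^1.3564 ≈ 3.882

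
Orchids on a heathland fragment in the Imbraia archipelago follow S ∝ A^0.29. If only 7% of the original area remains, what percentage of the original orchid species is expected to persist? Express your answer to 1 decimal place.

S_new/S_old = (A_new/A_old)^z = 0.07^0.29
= exp(0.29 × ln 0.07) = exp(0.29 × -2.6593) = exp(-0.7712) ≈ 0.4625

46.2%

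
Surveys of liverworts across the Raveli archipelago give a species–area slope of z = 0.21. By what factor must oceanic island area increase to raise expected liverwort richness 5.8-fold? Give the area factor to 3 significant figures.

4320

(A₂/A₁)^0.21 = 5.8, so A₂/A₁ = 5.8^(1/0.21) = 5.8^4.762
ln(A₂/A₁) = ln 5.8 / 0.21 = 1.7579 / 0.21 = 8.3708
A₂/A₁ = e^8.3708 ≈ 4319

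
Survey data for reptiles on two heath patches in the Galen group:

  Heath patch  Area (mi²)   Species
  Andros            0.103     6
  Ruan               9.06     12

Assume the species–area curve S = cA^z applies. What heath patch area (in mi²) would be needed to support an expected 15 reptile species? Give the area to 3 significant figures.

38.3 mi²

z = ln(12/6) / ln(9.06/0.103) = 0.6931 / 4.4769 = 0.1548
c = 6 / 0.103^0.1548 = 6 / 0.7033 = 8.531
A = (15/8.531)^(1/0.1548) ⇒ ln A = ln(1.758)/0.1548 = 3.6451
A = e^3.6451 ≈ 38.29 mi²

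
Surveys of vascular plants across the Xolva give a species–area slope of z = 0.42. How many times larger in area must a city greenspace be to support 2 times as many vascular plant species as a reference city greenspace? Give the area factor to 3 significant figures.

(A₂/A₁)^0.42 = 2, so A₂/A₁ = 2^(1/0.42) = 2^2.381
ln(A₂/A₁) = ln 2 / 0.42 = 0.6931 / 0.42 = 1.6504
A₂/A₁ = e^1.6504 ≈ 5.209

5.21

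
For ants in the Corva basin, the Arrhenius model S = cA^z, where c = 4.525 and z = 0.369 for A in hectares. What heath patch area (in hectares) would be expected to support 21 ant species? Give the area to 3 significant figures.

64.0 hectares

21 = 4.525 × A^0.369  ⇒  A^0.369 = 21/4.525 = 4.641
ln A = ln(4.641) / 0.369 = 1.5349 / 0.369 = 4.1596
A = e^4.1596 ≈ 64.05 hectares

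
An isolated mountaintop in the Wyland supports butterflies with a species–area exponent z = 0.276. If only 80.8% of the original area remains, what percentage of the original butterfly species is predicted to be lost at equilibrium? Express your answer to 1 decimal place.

S_new/S_old = (A_new/A_old)^z = 0.808^0.276
= exp(0.276 × ln 0.808) = exp(0.276 × -0.2132) = exp(-0.0588) ≈ 0.9429
Fraction lost = 1 − 0.9429 = 0.05714

5.7%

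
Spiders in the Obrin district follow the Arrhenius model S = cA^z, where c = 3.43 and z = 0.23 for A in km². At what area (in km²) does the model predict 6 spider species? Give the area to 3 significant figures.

6 = 3.43 × A^0.23  ⇒  A^0.23 = 6/3.43 = 1.749
ln A = ln(1.749) / 0.23 = 0.5592 / 0.23 = 2.4313
A = e^2.4313 ≈ 11.37 km²

11.4 km²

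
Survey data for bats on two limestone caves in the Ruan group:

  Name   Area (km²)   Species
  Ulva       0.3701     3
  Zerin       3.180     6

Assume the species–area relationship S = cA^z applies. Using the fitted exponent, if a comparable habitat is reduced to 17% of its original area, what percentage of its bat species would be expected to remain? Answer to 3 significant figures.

56.5%

z = ln(6/3) / ln(3.18/0.3701) = 0.6931 / 2.1509 = 0.3223
S_new/S_old = (A_new/A_old)^z = 0.17^0.3223 = exp(0.3223 × -1.7720) = 0.5649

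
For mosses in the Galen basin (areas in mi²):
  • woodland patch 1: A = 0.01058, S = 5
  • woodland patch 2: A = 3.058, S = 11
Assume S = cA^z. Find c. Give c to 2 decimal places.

z = ln(S₂/S₁) / ln(A₂/A₁) = ln(11/5) / ln(3.058/0.01058) = 0.7885 / 5.6666 = 0.1391
c = S₁ / A₁^z = 5 / 0.01058^0.1391 = 5 / 0.531 = 9.416

9.42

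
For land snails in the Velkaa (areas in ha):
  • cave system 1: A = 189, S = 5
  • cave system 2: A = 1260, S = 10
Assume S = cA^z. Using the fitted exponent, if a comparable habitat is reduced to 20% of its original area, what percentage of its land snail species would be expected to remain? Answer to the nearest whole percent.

56%

z = ln(10/5) / ln(1260/189) = 0.6931 / 1.8971 = 0.3654
S_new/S_old = (A_new/A_old)^z = 0.2^0.3654 = exp(0.3654 × -1.6094) = 0.5554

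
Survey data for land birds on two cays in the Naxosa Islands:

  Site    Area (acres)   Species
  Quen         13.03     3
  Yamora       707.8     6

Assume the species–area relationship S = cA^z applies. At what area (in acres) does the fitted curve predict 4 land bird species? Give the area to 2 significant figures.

z = ln(6/3) / ln(707.8/13.03) = 0.6931 / 3.9949 = 0.1735
c = 3 / 13.03^0.1735 = 3 / 1.561 = 1.922
A = (4/1.922)^(1/0.1735) ⇒ ln A = ln(2.082)/0.1735 = 4.2253
A = e^4.2253 ≈ 68.39 acres

68 acres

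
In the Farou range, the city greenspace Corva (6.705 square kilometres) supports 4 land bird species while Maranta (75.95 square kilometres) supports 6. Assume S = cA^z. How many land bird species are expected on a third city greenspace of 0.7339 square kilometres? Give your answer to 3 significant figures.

z = ln(6/4) / ln(75.95/6.705) = 0.4055 / 2.4272 = 0.1670
c = 4 / 6.705^0.1670 = 4 / 1.374 = 2.911
S₃ = 2.911 × 0.7339^0.1670 = 2.911 × 0.9496 ≈ 2.764

2.76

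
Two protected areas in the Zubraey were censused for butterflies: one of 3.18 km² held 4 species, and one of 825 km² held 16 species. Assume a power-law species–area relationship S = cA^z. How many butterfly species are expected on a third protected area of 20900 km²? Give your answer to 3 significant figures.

35.8

z = ln(16/4) / ln(825/3.18) = 1.3863 / 5.5585 = 0.2494
c = 4 / 3.18^0.2494 = 4 / 1.334 = 2.997
S₃ = 2.997 × 20900^0.2494 = 2.997 × 11.95 ≈ 35.83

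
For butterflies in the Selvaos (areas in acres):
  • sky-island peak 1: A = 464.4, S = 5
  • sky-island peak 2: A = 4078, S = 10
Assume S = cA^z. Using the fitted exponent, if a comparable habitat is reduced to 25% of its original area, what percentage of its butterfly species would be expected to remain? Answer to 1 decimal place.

64.3%

z = ln(10/5) / ln(4078/464.4) = 0.6931 / 2.1726 = 0.3190
S_new/S_old = (A_new/A_old)^z = 0.25^0.3190 = exp(0.3190 × -1.3863) = 0.6426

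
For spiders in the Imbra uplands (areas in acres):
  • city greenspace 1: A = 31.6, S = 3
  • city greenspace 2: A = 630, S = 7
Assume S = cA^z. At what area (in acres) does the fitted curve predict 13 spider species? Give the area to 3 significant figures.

5610 acres

z = ln(7/3) / ln(630/31.6) = 0.8473 / 2.9926 = 0.2831
c = 3 / 31.6^0.2831 = 3 / 2.658 = 1.129
A = (13/1.129)^(1/0.2831) ⇒ ln A = ln(11.52)/0.2831 = 8.6321
A = e^8.6321 ≈ 5609 acres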